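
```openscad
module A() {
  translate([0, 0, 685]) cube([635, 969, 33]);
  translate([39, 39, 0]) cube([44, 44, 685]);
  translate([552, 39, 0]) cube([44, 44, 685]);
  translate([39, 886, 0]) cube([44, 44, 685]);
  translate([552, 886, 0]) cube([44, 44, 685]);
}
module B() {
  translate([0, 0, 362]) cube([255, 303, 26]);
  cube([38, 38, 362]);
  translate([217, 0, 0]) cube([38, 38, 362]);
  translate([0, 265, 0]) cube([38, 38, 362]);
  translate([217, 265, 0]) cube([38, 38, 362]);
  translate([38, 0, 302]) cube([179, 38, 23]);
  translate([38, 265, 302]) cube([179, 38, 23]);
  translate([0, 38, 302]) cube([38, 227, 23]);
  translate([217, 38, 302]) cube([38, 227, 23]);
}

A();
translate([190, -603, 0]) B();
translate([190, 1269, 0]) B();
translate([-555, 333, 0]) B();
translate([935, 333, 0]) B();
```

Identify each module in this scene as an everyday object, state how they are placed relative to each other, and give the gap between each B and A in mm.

A is a table. B is a stool. Four stools sit around the table at the −y, +y, −x, +x sides. The gap between each stool and the table is 300 mm.

Each stool's nearest face is 300 mm from the table's bounding box.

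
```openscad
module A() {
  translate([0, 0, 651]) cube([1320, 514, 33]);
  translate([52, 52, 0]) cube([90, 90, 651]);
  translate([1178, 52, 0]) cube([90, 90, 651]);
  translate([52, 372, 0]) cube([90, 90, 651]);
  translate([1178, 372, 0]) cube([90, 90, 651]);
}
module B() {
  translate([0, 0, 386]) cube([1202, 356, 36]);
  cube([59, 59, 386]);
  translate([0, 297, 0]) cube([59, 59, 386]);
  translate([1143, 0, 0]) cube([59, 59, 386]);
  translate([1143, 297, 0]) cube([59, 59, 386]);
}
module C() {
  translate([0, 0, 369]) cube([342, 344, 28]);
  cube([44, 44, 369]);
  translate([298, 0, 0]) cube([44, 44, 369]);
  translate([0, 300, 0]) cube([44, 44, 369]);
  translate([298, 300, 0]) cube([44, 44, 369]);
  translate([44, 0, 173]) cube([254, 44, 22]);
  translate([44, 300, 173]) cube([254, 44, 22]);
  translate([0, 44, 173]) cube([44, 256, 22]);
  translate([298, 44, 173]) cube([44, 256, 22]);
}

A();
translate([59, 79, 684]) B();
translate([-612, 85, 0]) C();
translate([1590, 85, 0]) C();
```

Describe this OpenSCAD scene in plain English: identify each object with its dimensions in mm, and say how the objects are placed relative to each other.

A is a rectangular dining table. The top is 1320×514×33 mm with its upper surface at z = 684 mm. It stands on four 90×90 mm square legs, each inset 52 mm from the nearest pair of top edges, running from the floor to the underside of the top.

B is a long wooden bench with a 1202 mm (x) × 356 mm (y) seat, 36 mm thick, its top surface 422 mm above the floor. Four 59 mm square legs at the seat corners, flush with the edges, run from z = 0 to the seat underside.

C is a simple wooden stool: a rectangular seat 342 mm (x) by 344 mm (y), 28 mm thick, top face at z = 397 mm, on four square legs, each 44×44 mm in cross-section. The legs rest on z = 0, each flush with a corner of the seat. Four stretchers, 44 mm wide and 22 mm tall, connect adjacent legs with their undersides at z = 173 mm, each running between the inner faces of the legs it joins and aligned with the legs' outer faces on the other axis.

The bench is on top of the table, centred. Two stools sit around the table at the −x, +x sides.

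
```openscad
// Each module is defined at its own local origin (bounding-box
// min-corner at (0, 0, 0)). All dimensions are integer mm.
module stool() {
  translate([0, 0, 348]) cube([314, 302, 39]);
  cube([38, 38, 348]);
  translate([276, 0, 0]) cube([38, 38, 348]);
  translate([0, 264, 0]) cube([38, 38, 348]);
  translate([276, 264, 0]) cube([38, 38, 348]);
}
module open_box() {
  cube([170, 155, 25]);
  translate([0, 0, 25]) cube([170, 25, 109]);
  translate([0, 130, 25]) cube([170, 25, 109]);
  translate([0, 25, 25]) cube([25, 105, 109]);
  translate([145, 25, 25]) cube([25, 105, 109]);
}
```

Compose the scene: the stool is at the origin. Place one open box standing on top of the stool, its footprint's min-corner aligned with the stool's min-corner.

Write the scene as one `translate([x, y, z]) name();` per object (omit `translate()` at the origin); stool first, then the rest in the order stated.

stool();
translate([0, 0, 387]) open_box();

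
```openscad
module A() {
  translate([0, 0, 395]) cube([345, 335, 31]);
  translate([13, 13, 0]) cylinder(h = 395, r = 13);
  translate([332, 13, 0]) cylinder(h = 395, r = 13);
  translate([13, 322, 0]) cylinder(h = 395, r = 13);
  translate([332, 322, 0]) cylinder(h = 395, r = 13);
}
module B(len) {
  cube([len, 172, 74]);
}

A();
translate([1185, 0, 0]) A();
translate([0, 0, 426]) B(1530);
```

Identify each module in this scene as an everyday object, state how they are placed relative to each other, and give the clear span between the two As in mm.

Second stool starts at x = 1185; first ends at x = 345; clear span = 1185 − 345 = 840 mm.

A is a stool. B is a beam. A beam spans the tops of two stools. The clear span between the two stools is 840 mm.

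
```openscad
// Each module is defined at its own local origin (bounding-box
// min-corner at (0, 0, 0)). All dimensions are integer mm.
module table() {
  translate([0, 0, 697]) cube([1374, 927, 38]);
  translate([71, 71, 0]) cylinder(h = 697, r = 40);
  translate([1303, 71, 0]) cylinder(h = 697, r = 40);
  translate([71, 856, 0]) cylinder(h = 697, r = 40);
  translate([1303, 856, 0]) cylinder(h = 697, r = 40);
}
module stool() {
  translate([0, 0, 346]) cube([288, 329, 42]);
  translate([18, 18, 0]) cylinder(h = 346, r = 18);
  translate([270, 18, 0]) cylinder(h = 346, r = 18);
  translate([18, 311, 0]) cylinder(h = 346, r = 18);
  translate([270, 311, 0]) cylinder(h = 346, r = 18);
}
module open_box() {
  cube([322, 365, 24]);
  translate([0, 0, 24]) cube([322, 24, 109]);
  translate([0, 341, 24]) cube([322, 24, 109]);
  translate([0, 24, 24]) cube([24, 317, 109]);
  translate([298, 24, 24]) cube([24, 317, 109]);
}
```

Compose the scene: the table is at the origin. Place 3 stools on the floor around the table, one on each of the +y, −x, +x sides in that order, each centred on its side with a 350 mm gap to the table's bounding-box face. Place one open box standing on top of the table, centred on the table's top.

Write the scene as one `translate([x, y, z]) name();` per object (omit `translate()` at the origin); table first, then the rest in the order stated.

table();
translate([543, 1277, 0]) stool();
translate([-638, 299, 0]) stool();
translate([1724, 299, 0]) stool();
translate([526, 281, 735]) open_box();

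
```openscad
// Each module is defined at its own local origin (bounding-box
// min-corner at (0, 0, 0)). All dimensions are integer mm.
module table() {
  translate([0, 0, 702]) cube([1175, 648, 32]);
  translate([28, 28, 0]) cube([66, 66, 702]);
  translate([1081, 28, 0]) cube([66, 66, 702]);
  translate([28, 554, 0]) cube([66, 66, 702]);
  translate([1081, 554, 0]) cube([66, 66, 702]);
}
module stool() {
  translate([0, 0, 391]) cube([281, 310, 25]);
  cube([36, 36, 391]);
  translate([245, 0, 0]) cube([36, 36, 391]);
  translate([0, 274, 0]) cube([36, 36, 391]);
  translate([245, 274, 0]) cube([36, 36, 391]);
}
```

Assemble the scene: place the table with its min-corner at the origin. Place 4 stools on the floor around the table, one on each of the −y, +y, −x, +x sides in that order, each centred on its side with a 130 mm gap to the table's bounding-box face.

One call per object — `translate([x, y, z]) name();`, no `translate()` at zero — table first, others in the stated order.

table();
translate([447, -440, 0]) stool();
translate([447, 778, 0]) stool();
translate([-411, 169, 0]) stool();
translate([1305, 169, 0]) stool();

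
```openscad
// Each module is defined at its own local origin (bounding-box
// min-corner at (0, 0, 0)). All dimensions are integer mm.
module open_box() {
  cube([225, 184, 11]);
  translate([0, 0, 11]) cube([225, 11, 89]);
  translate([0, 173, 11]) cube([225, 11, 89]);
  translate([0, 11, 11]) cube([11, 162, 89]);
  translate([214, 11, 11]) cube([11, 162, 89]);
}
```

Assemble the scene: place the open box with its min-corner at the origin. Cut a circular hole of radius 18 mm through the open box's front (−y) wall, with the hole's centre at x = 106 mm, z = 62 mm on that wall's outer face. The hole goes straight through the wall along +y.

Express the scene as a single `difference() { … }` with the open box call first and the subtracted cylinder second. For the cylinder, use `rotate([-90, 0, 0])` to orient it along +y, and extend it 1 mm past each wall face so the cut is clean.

difference() {
  open_box();
  translate([106, -1, 62]) rotate([-90, 0, 0]) cylinder(h = 13, r = 18);
}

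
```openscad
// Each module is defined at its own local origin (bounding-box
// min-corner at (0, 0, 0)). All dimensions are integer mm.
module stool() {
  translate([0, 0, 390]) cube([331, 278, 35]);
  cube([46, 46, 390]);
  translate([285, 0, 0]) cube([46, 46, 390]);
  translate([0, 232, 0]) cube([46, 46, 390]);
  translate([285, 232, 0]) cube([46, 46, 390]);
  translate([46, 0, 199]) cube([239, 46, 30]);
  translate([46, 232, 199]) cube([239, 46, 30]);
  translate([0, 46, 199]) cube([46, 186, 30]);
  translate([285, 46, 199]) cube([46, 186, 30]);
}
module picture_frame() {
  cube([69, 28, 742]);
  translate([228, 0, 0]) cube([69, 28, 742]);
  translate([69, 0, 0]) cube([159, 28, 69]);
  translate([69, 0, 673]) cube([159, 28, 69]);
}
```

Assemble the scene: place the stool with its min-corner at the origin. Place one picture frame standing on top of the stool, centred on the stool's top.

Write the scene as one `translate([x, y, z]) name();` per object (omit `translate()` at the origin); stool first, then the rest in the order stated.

stool();
translate([17, 125, 425]) picture_frame();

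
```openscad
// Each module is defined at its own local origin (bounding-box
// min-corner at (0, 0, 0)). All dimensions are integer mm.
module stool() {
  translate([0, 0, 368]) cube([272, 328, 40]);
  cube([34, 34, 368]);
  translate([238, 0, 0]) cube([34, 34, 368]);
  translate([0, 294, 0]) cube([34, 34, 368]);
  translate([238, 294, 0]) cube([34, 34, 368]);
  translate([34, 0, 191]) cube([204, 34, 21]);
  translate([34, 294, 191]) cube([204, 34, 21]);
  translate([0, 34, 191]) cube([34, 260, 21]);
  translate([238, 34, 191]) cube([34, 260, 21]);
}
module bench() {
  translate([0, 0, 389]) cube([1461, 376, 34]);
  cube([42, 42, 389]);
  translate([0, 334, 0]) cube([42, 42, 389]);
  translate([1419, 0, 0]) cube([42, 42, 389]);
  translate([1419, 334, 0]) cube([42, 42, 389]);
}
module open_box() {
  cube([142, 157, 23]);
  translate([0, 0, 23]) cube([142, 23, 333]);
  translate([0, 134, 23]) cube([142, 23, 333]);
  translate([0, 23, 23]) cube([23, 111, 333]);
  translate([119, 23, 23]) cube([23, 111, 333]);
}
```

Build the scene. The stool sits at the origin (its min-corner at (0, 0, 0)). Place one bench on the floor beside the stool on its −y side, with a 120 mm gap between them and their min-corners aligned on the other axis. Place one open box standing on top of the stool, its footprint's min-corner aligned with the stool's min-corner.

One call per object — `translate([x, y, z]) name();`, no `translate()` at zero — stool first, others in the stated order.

stool();
translate([0, -496, 0]) bench();
translate([0, 0, 408]) open_box();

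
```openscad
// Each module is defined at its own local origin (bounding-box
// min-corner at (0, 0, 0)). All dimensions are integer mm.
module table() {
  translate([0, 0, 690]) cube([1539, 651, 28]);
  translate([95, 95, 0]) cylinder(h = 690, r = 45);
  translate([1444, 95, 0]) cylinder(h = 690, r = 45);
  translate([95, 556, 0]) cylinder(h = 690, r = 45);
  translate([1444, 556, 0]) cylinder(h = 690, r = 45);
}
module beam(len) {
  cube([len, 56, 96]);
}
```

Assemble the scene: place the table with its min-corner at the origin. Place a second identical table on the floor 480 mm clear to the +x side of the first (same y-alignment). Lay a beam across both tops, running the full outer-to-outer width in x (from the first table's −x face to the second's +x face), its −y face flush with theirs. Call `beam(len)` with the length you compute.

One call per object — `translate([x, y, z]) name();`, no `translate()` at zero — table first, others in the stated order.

table();
translate([2019, 0, 0]) table();
translate([0, 0, 718]) beam(3558);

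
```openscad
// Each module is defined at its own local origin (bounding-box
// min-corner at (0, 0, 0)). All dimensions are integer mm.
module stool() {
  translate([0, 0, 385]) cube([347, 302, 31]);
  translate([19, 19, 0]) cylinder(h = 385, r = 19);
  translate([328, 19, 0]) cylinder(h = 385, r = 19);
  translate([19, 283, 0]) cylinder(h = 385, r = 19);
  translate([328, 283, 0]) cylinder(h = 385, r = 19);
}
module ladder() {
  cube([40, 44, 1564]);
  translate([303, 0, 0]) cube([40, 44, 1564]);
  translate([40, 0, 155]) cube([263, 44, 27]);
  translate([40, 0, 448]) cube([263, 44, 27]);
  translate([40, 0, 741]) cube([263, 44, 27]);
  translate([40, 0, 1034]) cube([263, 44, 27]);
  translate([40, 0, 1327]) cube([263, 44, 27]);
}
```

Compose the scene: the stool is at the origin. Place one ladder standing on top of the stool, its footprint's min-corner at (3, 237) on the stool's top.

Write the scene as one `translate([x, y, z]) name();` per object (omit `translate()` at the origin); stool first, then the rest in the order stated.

stool();
translate([3, 237, 416]) ladder();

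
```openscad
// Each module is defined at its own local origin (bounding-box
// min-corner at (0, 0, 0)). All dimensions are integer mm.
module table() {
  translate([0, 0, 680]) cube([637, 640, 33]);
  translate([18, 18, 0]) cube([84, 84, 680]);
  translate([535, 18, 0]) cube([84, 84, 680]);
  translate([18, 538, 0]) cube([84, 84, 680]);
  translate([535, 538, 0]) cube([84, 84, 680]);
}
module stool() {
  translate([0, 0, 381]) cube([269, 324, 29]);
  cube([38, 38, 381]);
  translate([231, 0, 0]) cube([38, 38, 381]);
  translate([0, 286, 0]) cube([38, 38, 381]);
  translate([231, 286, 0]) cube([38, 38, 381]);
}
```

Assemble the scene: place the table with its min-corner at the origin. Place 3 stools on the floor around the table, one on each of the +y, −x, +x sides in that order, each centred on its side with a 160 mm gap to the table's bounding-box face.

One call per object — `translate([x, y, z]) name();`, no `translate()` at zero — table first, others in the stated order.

table();
translate([184, 800, 0]) stool();
translate([-429, 158, 0]) stool();
translate([797, 158, 0]) stool();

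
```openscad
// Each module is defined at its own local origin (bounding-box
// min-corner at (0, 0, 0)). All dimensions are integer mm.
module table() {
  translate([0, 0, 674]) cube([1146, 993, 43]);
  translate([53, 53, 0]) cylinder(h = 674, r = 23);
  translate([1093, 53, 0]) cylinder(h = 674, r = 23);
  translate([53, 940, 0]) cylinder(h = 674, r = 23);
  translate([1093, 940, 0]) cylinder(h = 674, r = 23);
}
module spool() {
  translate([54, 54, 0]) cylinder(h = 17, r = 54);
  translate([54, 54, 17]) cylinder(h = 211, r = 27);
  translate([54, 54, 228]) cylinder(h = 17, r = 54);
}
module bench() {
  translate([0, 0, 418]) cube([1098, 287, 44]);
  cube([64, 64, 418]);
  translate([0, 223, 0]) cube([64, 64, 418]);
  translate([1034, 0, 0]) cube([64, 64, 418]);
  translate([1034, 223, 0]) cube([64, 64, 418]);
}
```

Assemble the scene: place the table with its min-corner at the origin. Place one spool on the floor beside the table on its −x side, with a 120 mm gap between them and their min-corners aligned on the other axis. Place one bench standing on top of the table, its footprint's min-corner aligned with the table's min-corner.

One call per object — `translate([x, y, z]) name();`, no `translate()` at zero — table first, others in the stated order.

table();
translate([-228, 0, 0]) spool();
translate([0, 0, 717]) bench();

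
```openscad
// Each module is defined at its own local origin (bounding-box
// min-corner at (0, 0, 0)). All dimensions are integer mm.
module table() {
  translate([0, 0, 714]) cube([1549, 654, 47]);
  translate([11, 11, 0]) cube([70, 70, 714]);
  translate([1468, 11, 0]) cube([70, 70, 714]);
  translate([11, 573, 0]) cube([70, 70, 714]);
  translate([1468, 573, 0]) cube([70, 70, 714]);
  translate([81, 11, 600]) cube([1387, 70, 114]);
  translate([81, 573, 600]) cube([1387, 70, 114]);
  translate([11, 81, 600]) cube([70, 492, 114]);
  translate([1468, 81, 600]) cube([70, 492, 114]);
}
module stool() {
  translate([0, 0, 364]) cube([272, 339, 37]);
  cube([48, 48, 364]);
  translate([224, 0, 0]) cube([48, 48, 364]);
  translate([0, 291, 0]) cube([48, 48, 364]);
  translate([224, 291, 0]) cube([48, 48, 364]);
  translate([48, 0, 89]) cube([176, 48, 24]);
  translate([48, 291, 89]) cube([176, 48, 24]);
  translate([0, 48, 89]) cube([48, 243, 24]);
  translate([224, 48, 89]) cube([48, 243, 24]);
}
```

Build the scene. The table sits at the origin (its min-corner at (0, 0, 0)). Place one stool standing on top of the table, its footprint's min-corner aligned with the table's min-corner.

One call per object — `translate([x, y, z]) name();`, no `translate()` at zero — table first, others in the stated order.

table();
translate([0, 0, 761]) stool();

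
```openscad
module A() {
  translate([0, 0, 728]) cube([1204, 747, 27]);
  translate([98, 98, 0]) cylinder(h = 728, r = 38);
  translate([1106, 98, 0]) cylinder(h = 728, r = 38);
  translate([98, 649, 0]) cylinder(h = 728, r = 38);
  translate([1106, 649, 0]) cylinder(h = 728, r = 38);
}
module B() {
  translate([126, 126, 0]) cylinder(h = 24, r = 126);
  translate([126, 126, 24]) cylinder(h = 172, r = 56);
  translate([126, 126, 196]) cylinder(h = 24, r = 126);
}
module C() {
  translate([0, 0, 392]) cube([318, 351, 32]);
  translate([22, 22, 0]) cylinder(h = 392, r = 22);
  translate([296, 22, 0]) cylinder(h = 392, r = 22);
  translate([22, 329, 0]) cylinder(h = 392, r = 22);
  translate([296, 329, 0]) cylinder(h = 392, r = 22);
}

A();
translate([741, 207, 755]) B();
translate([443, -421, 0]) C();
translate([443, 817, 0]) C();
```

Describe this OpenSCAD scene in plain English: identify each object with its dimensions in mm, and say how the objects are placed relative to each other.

A is a rectangular dining table. The top is 1204×747×27 mm with its upper surface at z = 755 mm. It stands on four round legs of 76 mm diameter, each leg's bounding box inset 60 mm from the nearest pair of top edges, running from the floor to the underside of the top.

B is a spool: two coaxial disc flanges of radius 126 mm and thickness 24 mm, joined by a core cylinder of radius 56 mm and height 172 mm. The lower flange rests on z = 0 and the three cylinders share a vertical axis.

C is a four-legged stool. The seat is a 318×351×32 mm slab whose top surface is at z = 424 mm; four round legs, each 44 mm in diameter, run from the floor (z = 0) to the underside of the seat, each leg's axis is inset half a diameter from the nearest pair of seat edges (so the leg's bounding box is flush with the corner).

The spool is on top of the table. Two stools sit around the table at the −y, +y sides.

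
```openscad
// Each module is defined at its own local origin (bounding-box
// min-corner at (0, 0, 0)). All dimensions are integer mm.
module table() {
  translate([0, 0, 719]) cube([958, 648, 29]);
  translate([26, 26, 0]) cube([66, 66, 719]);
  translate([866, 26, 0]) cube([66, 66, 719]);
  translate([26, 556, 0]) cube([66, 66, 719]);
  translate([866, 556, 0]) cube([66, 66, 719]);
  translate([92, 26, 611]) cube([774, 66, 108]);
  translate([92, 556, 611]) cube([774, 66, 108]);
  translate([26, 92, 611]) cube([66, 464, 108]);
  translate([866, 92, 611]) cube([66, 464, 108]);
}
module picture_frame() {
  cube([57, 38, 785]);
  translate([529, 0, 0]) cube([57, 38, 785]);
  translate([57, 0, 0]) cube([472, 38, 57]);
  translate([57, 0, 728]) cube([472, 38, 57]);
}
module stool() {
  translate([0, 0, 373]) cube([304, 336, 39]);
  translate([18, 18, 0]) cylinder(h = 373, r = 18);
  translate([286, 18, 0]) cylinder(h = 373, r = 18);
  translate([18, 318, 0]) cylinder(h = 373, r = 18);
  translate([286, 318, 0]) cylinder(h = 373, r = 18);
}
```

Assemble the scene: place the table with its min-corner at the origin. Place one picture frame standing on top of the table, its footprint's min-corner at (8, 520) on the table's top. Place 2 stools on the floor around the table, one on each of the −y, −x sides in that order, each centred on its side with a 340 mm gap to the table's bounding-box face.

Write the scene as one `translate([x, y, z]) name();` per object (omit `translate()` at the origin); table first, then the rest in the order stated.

table();
translate([8, 520, 748]) picture_frame();
translate([327, -676, 0]) stool();
translate([-644, 156, 0]) stool();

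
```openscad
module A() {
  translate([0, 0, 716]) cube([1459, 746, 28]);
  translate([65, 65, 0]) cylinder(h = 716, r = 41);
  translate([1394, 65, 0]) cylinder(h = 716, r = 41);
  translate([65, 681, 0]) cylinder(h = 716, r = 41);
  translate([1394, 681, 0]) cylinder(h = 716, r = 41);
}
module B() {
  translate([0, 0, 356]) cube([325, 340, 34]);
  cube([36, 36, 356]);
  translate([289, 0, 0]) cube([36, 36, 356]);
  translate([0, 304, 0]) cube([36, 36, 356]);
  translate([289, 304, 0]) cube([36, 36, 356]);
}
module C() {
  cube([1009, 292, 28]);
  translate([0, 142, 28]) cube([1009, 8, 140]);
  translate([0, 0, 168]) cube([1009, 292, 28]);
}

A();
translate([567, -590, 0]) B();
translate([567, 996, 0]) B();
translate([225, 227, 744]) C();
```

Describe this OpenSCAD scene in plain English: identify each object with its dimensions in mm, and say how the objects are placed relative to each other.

A is a table with a 1459×746 mm rectangular top, 28 mm thick, top surface at z = 744 mm, supported by four round legs of 82 mm diameter, each leg's bounding box inset 24 mm from the nearest pair of top edges, running from the floor.

B is a four-legged stool. The seat is 325×340 mm, 34 mm thick, top at z = 390 mm. It stands on four square legs, each 36×36 mm in cross-section, from z = 0 to the seat underside, each flush with a corner of the seat.

C is an I-beam lying along x, 1009 mm long. Overall section height 196 mm. Two flanges 292 mm wide (y) and 28 mm thick, one on the floor and one at the top; a web 8 mm thick runs between them, centred on the flange width.

Two stools sit around the table at the −y, +y sides. The I-beam is on top of the table, centred.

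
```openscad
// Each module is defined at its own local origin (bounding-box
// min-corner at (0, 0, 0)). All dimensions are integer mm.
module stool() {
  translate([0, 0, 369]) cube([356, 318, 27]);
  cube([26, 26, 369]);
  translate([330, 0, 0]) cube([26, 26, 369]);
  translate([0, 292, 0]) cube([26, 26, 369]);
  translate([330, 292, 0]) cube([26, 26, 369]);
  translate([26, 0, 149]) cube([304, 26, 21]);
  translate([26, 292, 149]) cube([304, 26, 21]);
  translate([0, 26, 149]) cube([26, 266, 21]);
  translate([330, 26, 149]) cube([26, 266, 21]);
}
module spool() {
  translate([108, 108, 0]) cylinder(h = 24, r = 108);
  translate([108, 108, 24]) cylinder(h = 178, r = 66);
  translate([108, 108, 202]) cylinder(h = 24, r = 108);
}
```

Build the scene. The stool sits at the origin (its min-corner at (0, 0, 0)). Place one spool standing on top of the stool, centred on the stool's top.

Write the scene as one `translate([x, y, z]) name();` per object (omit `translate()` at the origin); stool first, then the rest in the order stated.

stool();
translate([70, 51, 396]) spool();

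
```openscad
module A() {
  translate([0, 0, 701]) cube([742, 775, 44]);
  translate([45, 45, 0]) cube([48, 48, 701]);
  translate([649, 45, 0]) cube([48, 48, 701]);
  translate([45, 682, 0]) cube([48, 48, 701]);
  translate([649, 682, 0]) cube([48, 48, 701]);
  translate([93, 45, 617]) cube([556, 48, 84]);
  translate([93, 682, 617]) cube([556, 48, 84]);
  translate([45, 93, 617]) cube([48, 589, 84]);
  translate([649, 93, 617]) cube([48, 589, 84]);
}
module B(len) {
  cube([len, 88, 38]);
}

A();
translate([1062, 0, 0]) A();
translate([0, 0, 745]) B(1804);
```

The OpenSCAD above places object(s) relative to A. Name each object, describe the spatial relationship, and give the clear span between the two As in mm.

Second table starts at x = 1062; first ends at x = 742; clear span = 1062 − 742 = 320 mm.

A is a table. B is a beam. A beam spans the tops of two tables. The clear span between the two tables is 320 mm.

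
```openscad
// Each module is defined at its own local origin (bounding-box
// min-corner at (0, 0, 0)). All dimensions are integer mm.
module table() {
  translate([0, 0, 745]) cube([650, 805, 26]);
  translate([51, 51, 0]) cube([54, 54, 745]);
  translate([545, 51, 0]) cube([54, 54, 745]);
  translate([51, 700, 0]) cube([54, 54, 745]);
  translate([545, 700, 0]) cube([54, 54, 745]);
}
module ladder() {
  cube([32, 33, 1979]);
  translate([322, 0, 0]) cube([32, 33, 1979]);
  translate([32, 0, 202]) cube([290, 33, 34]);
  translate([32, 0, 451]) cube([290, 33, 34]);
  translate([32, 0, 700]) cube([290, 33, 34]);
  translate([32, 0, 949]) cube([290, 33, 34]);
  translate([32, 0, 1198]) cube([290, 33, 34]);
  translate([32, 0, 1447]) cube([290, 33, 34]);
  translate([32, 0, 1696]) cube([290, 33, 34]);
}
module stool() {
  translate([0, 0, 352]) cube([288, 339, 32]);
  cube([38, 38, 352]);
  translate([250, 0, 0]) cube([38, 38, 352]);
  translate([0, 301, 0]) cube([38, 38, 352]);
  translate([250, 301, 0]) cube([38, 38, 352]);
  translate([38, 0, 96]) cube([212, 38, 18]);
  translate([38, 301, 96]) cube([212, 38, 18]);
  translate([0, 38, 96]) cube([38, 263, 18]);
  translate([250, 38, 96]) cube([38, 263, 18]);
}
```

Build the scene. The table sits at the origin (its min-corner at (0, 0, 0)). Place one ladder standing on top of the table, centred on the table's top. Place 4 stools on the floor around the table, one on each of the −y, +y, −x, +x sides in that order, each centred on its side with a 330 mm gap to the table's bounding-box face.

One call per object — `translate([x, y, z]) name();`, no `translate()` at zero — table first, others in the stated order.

table();
translate([148, 386, 771]) ladder();
translate([181, -669, 0]) stool();
translate([181, 1135, 0]) stool();
translate([-618, 233, 0]) stool();
translate([980, 233, 0]) stool();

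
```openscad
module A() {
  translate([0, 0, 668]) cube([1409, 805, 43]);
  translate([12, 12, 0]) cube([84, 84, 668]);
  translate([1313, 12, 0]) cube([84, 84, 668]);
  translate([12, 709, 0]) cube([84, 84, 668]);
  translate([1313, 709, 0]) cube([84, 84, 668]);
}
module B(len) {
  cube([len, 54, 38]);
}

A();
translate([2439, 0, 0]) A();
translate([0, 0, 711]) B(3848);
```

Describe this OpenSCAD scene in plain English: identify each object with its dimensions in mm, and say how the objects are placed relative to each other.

A is a table with a 1409×805 mm rectangular top, 43 mm thick, top surface at z = 711 mm, supported by four 84×84 mm square legs, each inset 12 mm from the nearest pair of top edges, running from the floor.

B is a rectangular beam 3848 mm long (x), 54 mm deep (y), 38 mm thick (z).

The beam spans the tops of two tables placed 1030 mm apart, resting at z = 711 mm.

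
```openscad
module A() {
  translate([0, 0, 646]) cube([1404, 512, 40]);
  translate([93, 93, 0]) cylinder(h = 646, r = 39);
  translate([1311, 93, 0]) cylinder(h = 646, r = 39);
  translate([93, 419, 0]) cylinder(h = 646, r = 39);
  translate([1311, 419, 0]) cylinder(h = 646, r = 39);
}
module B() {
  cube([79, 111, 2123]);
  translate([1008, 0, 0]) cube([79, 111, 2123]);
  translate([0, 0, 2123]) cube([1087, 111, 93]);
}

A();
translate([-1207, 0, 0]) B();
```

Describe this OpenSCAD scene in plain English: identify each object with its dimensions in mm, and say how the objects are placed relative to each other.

A is a table: top 1404 mm (x) × 512 mm (y), 40 mm thick, upper face at z = 686 mm, on four round legs of 78 mm diameter, each leg's bounding box inset 54 mm from the nearest pair of top edges, running from z = 0 to the bottom of the top.

B is a rectangular door frame: two vertical jambs of 79×111 mm section, 2123 mm tall, with a clear opening 929 mm wide between their inner faces. A header 93 mm tall and 111 mm deep lies on top of the jambs and spans the full outside width.

The door frame is on the floor beside the table on its −x side.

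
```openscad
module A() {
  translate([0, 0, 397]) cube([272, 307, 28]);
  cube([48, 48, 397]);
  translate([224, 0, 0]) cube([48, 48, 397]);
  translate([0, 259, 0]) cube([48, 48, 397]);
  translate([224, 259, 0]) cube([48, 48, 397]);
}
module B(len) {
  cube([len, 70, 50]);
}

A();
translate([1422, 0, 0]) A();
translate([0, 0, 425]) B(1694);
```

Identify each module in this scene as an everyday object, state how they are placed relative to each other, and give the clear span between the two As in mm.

Second stool starts at x = 1422; first ends at x = 272; clear span = 1422 − 272 = 1150 mm.

A is a stool. B is a beam. A beam spans the tops of two stools. The clear span between the two stools is 1150 mm.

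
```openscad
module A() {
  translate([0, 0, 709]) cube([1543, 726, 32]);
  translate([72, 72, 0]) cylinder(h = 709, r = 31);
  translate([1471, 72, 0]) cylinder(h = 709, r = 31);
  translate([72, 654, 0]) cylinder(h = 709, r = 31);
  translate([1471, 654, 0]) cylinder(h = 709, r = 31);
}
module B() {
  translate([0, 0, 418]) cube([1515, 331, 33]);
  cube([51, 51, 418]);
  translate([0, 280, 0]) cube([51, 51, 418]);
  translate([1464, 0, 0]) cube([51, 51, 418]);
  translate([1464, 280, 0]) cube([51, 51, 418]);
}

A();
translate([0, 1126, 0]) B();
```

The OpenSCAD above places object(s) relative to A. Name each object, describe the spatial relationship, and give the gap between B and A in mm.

A is a table. B is a bench. The bench is on the floor beside the table on its +y side. The gap between the bench and the table is 400 mm.

The bench's nearest face is 400 mm from the table's +y face.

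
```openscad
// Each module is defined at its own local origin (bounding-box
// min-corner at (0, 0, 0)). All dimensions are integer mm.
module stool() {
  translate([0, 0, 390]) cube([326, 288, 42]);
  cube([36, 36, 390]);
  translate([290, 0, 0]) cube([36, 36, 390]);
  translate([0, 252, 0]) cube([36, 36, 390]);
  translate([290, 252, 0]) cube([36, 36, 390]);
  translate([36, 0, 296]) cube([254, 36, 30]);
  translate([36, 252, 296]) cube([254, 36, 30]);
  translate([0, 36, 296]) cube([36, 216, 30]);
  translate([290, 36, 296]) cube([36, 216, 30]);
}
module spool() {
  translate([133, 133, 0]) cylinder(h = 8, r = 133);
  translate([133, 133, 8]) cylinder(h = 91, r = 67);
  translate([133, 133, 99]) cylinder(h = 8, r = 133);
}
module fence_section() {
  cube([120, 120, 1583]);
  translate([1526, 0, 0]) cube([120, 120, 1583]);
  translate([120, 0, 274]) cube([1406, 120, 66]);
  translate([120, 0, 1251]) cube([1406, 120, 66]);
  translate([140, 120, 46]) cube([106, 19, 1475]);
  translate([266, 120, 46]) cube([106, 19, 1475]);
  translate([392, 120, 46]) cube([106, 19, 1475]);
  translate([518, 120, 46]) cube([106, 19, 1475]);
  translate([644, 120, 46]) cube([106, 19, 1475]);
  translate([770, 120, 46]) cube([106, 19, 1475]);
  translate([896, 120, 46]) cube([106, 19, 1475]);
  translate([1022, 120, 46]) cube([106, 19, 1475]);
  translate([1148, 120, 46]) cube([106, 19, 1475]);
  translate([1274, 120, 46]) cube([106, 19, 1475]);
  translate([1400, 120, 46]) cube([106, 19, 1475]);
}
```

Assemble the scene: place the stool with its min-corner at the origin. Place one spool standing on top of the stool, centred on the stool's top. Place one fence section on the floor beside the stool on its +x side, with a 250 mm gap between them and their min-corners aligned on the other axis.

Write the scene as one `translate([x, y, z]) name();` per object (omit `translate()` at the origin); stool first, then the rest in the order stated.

stool();
translate([30, 11, 432]) spool();
translate([576, 0, 0]) fence_section();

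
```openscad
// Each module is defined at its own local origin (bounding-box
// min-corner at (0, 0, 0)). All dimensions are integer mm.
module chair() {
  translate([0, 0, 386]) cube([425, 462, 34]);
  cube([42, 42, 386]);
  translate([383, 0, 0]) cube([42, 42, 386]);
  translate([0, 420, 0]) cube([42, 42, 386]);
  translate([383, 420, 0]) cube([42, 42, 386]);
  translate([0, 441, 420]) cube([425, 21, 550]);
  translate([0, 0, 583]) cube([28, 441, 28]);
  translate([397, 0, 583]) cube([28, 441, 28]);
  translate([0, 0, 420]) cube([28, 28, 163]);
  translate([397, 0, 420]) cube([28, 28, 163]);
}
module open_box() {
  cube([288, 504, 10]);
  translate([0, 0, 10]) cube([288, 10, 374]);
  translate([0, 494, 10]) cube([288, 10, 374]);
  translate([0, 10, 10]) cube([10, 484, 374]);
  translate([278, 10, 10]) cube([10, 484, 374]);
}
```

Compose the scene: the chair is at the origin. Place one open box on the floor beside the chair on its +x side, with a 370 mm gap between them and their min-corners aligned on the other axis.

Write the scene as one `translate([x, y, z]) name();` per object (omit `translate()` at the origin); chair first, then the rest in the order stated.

chair();
translate([795, 0, 0]) open_box();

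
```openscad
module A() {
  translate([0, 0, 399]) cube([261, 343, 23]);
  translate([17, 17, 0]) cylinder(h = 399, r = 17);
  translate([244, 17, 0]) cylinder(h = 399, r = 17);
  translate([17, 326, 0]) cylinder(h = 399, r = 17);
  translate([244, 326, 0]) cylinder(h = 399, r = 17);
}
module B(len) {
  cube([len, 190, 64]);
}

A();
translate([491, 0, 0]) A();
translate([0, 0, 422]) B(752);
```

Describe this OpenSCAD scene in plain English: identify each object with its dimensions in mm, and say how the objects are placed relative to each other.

A is a simple wooden stool: a rectangular seat 261 mm (x) by 343 mm (y), 23 mm thick, top face at z = 422 mm, on four round legs, each 34 mm in diameter. The legs rest on z = 0, each leg's axis is inset half a diameter from the nearest pair of seat edges (so the leg's bounding box is flush with the corner).

B is a rectangular beam 752 mm long (x), 190 mm deep (y), 64 mm thick (z).

The beam spans the tops of two stools placed 230 mm apart, resting at z = 422 mm.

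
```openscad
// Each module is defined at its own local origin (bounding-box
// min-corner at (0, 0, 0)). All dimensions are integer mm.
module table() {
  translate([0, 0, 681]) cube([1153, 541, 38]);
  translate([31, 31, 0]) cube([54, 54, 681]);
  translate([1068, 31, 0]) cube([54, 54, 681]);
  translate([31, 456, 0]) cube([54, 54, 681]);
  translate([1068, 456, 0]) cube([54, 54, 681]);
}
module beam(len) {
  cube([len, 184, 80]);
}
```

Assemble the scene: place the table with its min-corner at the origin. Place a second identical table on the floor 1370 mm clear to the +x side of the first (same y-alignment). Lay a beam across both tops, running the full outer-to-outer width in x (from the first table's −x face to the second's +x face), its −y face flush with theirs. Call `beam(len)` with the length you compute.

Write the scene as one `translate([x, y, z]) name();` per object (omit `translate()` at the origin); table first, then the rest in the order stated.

table();
translate([2523, 0, 0]) table();
translate([0, 0, 719]) beam(3676);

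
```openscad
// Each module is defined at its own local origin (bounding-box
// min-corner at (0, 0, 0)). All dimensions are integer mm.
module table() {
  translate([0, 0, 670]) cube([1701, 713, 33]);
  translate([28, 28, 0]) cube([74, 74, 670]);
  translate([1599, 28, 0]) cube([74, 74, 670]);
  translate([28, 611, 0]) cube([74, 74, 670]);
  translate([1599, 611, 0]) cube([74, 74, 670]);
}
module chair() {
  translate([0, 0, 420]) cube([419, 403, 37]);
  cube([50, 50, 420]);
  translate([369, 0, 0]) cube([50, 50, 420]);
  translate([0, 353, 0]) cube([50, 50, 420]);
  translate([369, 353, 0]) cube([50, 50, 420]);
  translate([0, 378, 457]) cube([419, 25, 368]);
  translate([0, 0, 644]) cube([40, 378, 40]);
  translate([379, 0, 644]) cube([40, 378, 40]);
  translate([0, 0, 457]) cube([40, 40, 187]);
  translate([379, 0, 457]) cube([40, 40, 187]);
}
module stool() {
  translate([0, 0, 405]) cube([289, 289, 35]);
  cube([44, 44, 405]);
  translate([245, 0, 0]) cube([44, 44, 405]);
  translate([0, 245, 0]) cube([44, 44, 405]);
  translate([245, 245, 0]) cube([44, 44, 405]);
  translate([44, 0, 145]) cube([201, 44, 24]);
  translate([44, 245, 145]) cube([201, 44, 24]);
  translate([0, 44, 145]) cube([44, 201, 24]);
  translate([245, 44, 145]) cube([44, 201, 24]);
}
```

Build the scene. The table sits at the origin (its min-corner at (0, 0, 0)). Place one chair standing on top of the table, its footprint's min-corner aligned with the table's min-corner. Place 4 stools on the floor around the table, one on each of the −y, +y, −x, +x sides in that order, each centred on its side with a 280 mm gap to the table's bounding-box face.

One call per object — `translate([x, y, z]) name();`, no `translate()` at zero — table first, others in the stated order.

table();
translate([0, 0, 703]) chair();
translate([706, -569, 0]) stool();
translate([706, 993, 0]) stool();
translate([-569, 212, 0]) stool();
translate([1981, 212, 0]) stool();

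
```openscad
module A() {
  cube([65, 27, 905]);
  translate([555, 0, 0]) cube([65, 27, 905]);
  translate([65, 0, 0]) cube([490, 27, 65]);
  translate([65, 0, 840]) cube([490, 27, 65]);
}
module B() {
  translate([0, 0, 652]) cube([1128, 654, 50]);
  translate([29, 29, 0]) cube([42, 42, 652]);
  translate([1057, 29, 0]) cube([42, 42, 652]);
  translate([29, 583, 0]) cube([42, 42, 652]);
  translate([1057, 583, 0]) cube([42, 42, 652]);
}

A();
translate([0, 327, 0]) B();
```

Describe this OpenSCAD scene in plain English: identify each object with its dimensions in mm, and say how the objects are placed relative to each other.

A is a rectangular picture frame lying in the x–z plane (depth along y). The opening is 490 mm wide (x) by 775 mm tall (z), surrounded by a border 65 mm wide on all four sides. The frame is 27 mm deep and is made of two full-height vertical stiles with two horizontal rails fitted between them.

B is a table with a 1128×654 mm rectangular top, 50 mm thick, top surface at z = 702 mm, supported by four 42×42 mm square legs, each inset 29 mm from the nearest pair of top edges, running from the floor.

The table is on the floor beside the picture frame on its +y side.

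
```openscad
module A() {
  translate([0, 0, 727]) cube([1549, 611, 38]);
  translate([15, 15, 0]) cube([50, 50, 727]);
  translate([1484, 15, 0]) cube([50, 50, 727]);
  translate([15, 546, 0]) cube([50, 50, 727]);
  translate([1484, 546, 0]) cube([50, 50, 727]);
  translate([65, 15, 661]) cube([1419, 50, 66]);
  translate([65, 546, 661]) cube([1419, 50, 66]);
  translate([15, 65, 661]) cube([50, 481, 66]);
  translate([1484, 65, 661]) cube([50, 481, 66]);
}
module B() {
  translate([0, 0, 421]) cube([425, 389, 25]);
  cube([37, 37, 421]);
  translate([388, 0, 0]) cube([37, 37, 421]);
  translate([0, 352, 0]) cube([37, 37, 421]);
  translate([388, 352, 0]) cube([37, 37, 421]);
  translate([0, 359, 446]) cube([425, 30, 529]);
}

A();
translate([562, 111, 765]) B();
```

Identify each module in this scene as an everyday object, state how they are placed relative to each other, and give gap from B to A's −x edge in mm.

A is a table. B is a chair. The chair is on top of the table, centred. The gap from the chair to the table's −x edge is 562 mm.

The chair's min-x is at 562; the table's min-x is 0; gap = 562 mm.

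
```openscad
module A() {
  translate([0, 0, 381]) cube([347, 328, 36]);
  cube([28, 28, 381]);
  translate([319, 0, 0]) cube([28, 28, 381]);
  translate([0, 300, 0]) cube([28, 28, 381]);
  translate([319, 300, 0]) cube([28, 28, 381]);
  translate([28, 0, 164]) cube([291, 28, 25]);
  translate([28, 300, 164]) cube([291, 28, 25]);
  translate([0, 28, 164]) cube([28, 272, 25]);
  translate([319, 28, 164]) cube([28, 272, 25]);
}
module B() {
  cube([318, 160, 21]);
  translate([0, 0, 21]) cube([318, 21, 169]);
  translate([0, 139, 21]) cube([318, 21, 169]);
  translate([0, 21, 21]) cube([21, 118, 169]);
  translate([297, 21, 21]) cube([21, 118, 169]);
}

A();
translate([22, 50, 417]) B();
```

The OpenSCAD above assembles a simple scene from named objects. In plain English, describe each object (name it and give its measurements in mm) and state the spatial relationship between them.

A is a four-legged stool. The seat is 347×328 mm, 36 mm thick, top at z = 417 mm. It stands on four square legs, each 28×28 mm in cross-section, from z = 0 to the seat underside, each flush with a corner of the seat. Four stretchers, 28 mm wide and 25 mm tall, connect adjacent legs with their undersides at z = 164 mm, each running between the inner faces of the legs it joins and aligned with the legs' outer faces on the other axis.

B is an open storage box with external size 318×160×190 mm and wall thickness 21 mm (the base is also 21 mm thick). The base covers the whole footprint; the four walls stand on the base, with the y-facing walls full-width and the x-facing walls fitting between their inner faces.

The open box is on top of the stool.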